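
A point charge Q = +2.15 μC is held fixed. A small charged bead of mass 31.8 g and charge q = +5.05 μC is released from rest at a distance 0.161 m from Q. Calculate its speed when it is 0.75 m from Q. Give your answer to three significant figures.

Only the electrostatic force acts, so mechanical energy is conserved: ½mv² = U₁ − U₂ = kQq(1/r₁ − 1/r₂).
U₁ − U₂ = (8.99×10⁹ N·m²/C²)(2.15×10⁻⁶ C)(5.05×10⁻⁶ C)(1/0.161 − 1/0.750) = 0.476 J.
v = √(2·0.476/0.0318) = 5.47 m/s.

5.47 m/s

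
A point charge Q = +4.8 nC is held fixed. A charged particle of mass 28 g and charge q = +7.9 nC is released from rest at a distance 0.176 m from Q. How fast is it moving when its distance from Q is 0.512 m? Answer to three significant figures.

Only the electrostatic force acts, so mechanical energy is conserved: ½mv² = U₁ − U₂ = kQq(1/r₁ − 1/r₂).
U₁ − U₂ = (8.99×10⁹ N·m²/C²)(4.80×10⁻⁹ C)(7.90×10⁻⁹ C)(1/0.176 − 1/0.512) = 1.27×10⁻⁶ J.
v = √(2·1.27×10⁻⁶/0.0280) = 9.53×10⁻³ m/s.

9.53×10⁻³ m/s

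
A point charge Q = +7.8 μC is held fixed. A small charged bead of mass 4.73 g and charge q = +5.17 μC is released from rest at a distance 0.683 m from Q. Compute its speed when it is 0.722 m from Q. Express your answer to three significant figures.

Only the electrostatic force acts, so mechanical energy is conserved: ½mv² = U₁ − U₂ = kQq(1/r₁ − 1/r₂).
U₁ − U₂ = (8.99×10⁹ N·m²/C²)(7.80×10⁻⁶ C)(5.17×10⁻⁶ C)(1/0.683 − 1/0.722) = 0.0287 J.
v = √(2·0.0287/4.73×10⁻³) = 3.48 m/s.

3.48 m/s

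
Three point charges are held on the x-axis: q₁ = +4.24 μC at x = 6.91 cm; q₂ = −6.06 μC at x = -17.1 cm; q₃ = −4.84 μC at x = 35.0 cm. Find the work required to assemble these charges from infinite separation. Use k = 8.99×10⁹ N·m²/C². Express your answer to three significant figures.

The work to assemble the configuration equals its total potential energy, U = Σ kqᵢqⱼ/rᵢⱼ over all pairs.
Pair separations: r₁₂ = 0.240 m, r₁₃ = 0.281 m, r₂₃ = 0.521 m.
U = (-0.962) + (-0.657) + (0.506) = -1.11 J.

-1.11 J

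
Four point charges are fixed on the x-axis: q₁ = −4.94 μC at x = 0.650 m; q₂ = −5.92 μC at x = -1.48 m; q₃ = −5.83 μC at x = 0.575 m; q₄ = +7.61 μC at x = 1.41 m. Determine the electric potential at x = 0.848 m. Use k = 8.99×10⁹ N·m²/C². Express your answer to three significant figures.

Electric potential is a scalar, so the contributions from each charge add algebraically: V = Σ kqᵢ/rᵢ.
Distances from the field point to each charge: r₁ = 0.198 m, r₂ = 2.33 m, r₃ = 0.273 m, r₄ = 0.562 m.
V = k[(-4.94×10⁻⁶)/(0.198) + (-5.92×10⁻⁶)/(2.33) + (-5.83×10⁻⁶)/(0.273) + (7.61×10⁻⁶)/(0.562)] = -3.17×10⁵ V.

-3.17×10⁵ V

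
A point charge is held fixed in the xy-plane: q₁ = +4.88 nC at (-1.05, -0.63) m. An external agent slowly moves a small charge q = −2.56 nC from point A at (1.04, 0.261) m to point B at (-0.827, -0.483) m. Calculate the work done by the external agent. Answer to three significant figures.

-3.71×10⁻⁷ J

For quasistatic motion the external work equals the change in potential energy: W_ext = qΔV = q(V_B − V_A).
At A: distance to the source charge is 2.27 m; V_A = kq₁/r = 19.3 V.
At B: distance to the source charge is 0.267 m; V_B = kq₁/r = 164 V.
ΔV = V_B − V_A = 145 V.
W_ext = qΔV = (-2.56×10⁻⁹ C)(145 V) = -3.71×10⁻⁷ J.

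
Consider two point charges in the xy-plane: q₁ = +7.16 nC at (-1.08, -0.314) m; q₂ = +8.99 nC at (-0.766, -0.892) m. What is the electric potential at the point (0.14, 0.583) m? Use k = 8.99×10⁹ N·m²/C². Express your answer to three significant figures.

89.2 V

The total potential is the scalar sum of each charge's contribution, V = Σ kqᵢ/rᵢ.
Distances from the field point to each charge: r₁ = 1.51 m, r₂ = 1.73 m.
V = k[(7.16×10⁻⁹)/(1.51) + (8.99×10⁻⁹)/(1.73)] = 89.2 V.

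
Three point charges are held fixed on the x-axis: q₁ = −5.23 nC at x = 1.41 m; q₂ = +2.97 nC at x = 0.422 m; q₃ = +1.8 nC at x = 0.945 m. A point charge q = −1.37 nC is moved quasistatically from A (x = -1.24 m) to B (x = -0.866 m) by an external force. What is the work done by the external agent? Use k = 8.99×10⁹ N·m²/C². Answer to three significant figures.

For quasistatic motion the external work equals the change in potential energy: W_ext = qΔV = q(V_B − V_A).
At A: distances to the source charges are 2.65 m, 1.66 m, 2.19 m; V_A = Σ kqᵢ/rᵢ = 5.73 V.
At B: distances to the source charges are 2.28 m, 1.29 m, 1.81 m; V_B = Σ kqᵢ/rᵢ = 9.01 V.
ΔV = V_B − V_A = 3.28 V.
W_ext = qΔV = (-1.37×10⁻⁹ C)(3.28 V) = -4.49×10⁻⁹ J.

-4.49×10⁻⁹ J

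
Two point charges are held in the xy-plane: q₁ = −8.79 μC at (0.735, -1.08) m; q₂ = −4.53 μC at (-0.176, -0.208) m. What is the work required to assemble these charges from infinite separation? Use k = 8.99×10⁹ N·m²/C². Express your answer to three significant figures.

The work to assemble the configuration equals its total potential energy, U = Σ kqᵢqⱼ/rᵢⱼ over all pairs.
Pair separations: r₁₂ = 1.26 m.
U = (0.284) = 0.284 J.

0.284 J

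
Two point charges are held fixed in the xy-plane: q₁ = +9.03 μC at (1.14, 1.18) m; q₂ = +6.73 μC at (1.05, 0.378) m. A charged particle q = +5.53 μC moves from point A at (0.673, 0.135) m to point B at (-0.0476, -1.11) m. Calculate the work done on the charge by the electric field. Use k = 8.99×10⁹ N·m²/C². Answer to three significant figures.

The work done by the electric force is W_field = −ΔU = −q(V_B − V_A) = q(V_A − V_B).
At A: distances to the source charges are 1.14 m, 0.449 m; V_A = Σ kqᵢ/rᵢ = 2.06×10⁵ V.
At B: distances to the source charges are 2.58 m, 1.85 m; V_B = Σ kqᵢ/rᵢ = 6.42×10⁴ V.
ΔV = V_B − V_A = -1.42×10⁵ V.
W_field = −qΔV = −(5.53×10⁻⁶ C)(-1.42×10⁵ V) = 0.783 J.

0.783 J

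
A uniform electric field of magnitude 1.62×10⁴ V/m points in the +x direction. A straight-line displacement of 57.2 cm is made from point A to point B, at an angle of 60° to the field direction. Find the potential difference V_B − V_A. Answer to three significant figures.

Only the component of displacement along E changes the potential: ΔV = −E·d·cosθ.
ΔV = −(1.62×10⁴ V/m)(0.572 m)cos60° = -4630 V.

-4630 V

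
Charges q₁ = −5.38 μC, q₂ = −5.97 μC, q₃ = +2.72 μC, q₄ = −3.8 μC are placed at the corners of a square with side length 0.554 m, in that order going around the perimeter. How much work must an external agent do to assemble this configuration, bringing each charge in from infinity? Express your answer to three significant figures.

The work to assemble the configuration equals its total potential energy, U = Σ kqᵢqⱼ/rᵢⱼ over all pairs.
The four side pairs have separation 0.554 m and the two diagonal pairs 0.783 m.
Summing all 6 pair terms gives U = 0.514 J.

0.514 J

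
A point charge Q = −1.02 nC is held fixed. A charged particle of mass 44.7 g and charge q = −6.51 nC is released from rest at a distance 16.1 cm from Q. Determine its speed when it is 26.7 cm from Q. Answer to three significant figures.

2.57×10⁻³ m/s

Only the electrostatic force acts, so mechanical energy is conserved: ½mv² = U₁ − U₂ = kQq(1/r₁ − 1/r₂).
U₁ − U₂ = (8.99×10⁹ N·m²/C²)(-1.02×10⁻⁹ C)(-6.51×10⁻⁹ C)(1/0.161 − 1/0.267) = 1.47×10⁻⁷ J.
v = √(2·1.47×10⁻⁷/0.0447) = 2.57×10⁻³ m/s.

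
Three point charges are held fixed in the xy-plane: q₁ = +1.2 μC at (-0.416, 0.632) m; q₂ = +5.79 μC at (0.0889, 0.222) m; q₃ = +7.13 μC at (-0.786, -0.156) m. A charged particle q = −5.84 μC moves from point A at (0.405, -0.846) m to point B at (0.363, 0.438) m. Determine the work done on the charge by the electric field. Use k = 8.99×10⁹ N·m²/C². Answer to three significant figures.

0.657 J

The work done by the electric force is W_field = −ΔU = −q(V_B − V_A) = q(V_A − V_B).
At A: distances to the source charges are 1.69 m, 1.11 m, 1.38 m; V_A = Σ kqᵢ/rᵢ = 9.97×10⁴ V.
At B: distances to the source charges are 0.803 m, 0.349 m, 1.29 m; V_B = Σ kqᵢ/rᵢ = 2.12×10⁵ V.
ΔV = V_B − V_A = 1.12×10⁵ V.
W_field = −qΔV = −(-5.84×10⁻⁶ C)(1.12×10⁵ V) = 0.657 J.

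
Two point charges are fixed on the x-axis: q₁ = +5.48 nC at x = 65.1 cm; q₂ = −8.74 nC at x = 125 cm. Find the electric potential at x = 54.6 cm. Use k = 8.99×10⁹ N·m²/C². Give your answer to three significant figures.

358 V

The total potential is the scalar sum of each charge's contribution, V = Σ kqᵢ/rᵢ.
Distances from the field point to each charge: r₁ = 0.105 m, r₂ = 0.704 m.
V = k[(5.48×10⁻⁹)/(0.105) + (-8.74×10⁻⁹)/(0.704)] = 358 V.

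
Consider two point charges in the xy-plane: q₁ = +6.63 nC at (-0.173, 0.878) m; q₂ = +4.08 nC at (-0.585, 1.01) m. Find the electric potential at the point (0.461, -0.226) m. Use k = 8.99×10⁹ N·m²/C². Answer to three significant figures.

69.5 V

Electric potential is a scalar, so the contributions from each charge add algebraically: V = Σ kqᵢ/rᵢ.
Distances from the field point to each charge: r₁ = 1.27 m, r₂ = 1.62 m.
V = k[(6.63×10⁻⁹)/(1.27) + (4.08×10⁻⁹)/(1.62)] = 69.5 V.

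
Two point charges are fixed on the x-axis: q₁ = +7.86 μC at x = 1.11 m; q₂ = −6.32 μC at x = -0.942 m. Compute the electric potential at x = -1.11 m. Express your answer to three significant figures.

The total potential is the scalar sum of each charge's contribution, V = Σ kqᵢ/rᵢ.
Distances from the field point to each charge: r₁ = 2.22 m, r₂ = 0.168 m.
V = k[(7.86×10⁻⁶)/(2.22) + (-6.32×10⁻⁶)/(0.168)] = -3.06×10⁵ V.

-3.06×10⁵ V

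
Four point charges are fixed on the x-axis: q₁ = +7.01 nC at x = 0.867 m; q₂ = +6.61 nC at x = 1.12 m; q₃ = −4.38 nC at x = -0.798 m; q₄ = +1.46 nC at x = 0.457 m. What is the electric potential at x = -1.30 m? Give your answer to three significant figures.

The total potential is the scalar sum of each charge's contribution, V = Σ kqᵢ/rᵢ.
Distances from the field point to each charge: r₁ = 2.17 m, r₂ = 2.42 m, r₃ = 0.502 m, r₄ = 1.76 m.
V = k[(7.01×10⁻⁹)/(2.17) + (6.61×10⁻⁹)/(2.42) + (-4.38×10⁻⁹)/(0.502) + (1.46×10⁻⁹)/(1.76)] = -17.3 V.

-17.3 V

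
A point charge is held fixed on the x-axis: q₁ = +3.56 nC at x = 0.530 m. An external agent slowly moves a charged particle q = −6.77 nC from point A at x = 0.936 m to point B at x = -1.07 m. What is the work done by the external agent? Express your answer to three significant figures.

3.98×10⁻⁷ J

For quasistatic motion the external work equals the change in potential energy: W_ext = qΔV = q(V_B − V_A).
At A: distance to the source charge is 0.406 m; V_A = kq₁/r = 78.8 V.
At B: distance to the source charge is 1.60 m; V_B = kq₁/r = 20.0 V.
ΔV = V_B − V_A = -58.8 V.
W_ext = qΔV = (-6.77×10⁻⁹ C)(-58.8 V) = 3.98×10⁻⁷ J.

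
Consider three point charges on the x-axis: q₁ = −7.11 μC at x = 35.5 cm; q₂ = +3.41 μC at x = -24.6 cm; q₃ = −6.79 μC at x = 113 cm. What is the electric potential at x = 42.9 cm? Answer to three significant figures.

Electric potential is a scalar, so the contributions from each charge add algebraically: V = Σ kqᵢ/rᵢ.
Distances from the field point to each charge: r₁ = 0.0740 m, r₂ = 0.675 m, r₃ = 0.701 m.
V = k[(-7.11×10⁻⁶)/(0.0740) + (3.41×10⁻⁶)/(0.675) + (-6.79×10⁻⁶)/(0.701)] = -9.05×10⁵ V.

-9.05×10⁵ V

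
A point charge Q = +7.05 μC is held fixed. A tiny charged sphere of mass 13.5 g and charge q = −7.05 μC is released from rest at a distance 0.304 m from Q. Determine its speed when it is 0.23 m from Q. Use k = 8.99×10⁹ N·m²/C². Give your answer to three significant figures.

Only the electrostatic force acts, so mechanical energy is conserved: ½mv² = U₁ − U₂ = kQq(1/r₁ − 1/r₂).
U₁ − U₂ = (8.99×10⁹ N·m²/C²)(7.05×10⁻⁶ C)(-7.05×10⁻⁶ C)(1/0.304 − 1/0.230) = 0.473 J.
v = √(2·0.473/0.0135) = 8.37 m/s.

8.37 m/s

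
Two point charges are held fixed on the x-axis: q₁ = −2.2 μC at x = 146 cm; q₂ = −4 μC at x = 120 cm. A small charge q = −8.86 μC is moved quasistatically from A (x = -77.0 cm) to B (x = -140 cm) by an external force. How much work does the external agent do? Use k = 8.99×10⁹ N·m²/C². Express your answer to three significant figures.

For quasistatic motion the external work equals the change in potential energy: W_ext = qΔV = q(V_B − V_A).
At A: distances to the source charges are 2.23 m, 1.97 m; V_A = Σ kqᵢ/rᵢ = -2.71×10⁴ V.
At B: distances to the source charges are 2.86 m, 2.60 m; V_B = Σ kqᵢ/rᵢ = -2.07×10⁴ V.
ΔV = V_B − V_A = 6380 V.
W_ext = qΔV = (-8.86×10⁻⁶ C)(6380 V) = -0.0565 J.

-0.0565 J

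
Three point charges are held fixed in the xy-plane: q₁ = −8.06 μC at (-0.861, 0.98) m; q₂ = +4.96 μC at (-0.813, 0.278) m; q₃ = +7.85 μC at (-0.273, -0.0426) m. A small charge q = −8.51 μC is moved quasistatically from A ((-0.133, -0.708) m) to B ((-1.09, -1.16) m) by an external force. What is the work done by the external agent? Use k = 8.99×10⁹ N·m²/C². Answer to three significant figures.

For quasistatic motion the external work equals the change in potential energy: W_ext = qΔV = q(V_B − V_A).
At A: distances to the source charges are 1.84 m, 1.20 m, 0.680 m; V_A = Σ kqᵢ/rᵢ = 1.02×10⁵ V.
At B: distances to the source charges are 2.15 m, 1.46 m, 1.38 m; V_B = Σ kqᵢ/rᵢ = 4.78×10⁴ V.
ΔV = V_B − V_A = -5.38×10⁴ V.
W_ext = qΔV = (-8.51×10⁻⁶ C)(-5.38×10⁴ V) = 0.458 J.

0.458 J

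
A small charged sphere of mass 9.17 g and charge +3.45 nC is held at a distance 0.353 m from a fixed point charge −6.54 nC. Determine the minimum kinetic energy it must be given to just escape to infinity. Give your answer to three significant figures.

To just escape, total mechanical energy must reach zero at infinity: ½mv²_min + U = 0, so ½mv²_min = −U = |kQq|/r.
|U| = |kQq|/r = (8.99×10⁹ N·m²/C²)(6.54×10⁻⁹)(3.45×10⁻⁹)/(0.353) = 5.75×10⁻⁷ J.

5.75×10⁻⁷ J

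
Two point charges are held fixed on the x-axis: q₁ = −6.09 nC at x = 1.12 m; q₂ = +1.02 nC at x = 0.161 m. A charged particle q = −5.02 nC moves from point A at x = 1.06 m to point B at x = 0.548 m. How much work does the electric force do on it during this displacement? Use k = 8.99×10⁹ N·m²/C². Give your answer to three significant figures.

4.17×10⁻⁶ J

The work done by the electric force is W_field = −ΔU = −q(V_B − V_A) = q(V_A − V_B).
At A: distances to the source charges are 0.0600 m, 0.899 m; V_A = Σ kqᵢ/rᵢ = -902 V.
At B: distances to the source charges are 0.572 m, 0.387 m; V_B = Σ kqᵢ/rᵢ = -72.0 V.
ΔV = V_B − V_A = 830 V.
W_field = −qΔV = −(-5.02×10⁻⁹ C)(830 V) = 4.17×10⁻⁶ J.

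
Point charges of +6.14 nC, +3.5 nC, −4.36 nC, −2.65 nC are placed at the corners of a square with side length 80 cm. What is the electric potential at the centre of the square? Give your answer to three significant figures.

The total potential is the scalar sum of each charge's contribution, V = Σ kqᵢ/rᵢ.
The distance from each corner to the centre is a√2/2 = 0.566 m.
V = k[(6.14×10⁻⁹)/(0.566) + (3.50×10⁻⁹)/(0.566) + (-4.36×10⁻⁹)/(0.566) + (-2.65×10⁻⁹)/(0.566)] = 41.8 V.

41.8 V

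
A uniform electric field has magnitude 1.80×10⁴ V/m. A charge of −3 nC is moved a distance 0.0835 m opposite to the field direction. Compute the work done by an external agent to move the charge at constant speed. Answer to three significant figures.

The potential change for a displacement 0.0835 m opposite to the field direction is ΔV = +Ed = 1500 V.
W_ext = qΔV = -4.51×10⁻⁶ J.

-4.51×10⁻⁶ J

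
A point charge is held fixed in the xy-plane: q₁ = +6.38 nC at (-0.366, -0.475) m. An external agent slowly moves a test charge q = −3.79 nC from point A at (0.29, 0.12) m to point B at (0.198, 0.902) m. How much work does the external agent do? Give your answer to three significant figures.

9.94×10⁻⁸ J

For quasistatic motion the external work equals the change in potential energy: W_ext = qΔV = q(V_B − V_A).
At A: distance to the source charge is 0.886 m; V_A = kq₁/r = 64.8 V.
At B: distance to the source charge is 1.49 m; V_B = kq₁/r = 38.5 V.
ΔV = V_B − V_A = -26.2 V.
W_ext = qΔV = (-3.79×10⁻⁹ C)(-26.2 V) = 9.94×10⁻⁸ J.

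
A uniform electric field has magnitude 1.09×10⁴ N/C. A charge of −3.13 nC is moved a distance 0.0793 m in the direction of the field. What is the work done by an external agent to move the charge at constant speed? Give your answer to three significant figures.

The potential change for a displacement 0.0793 m in the direction of the field is ΔV = −Ed = -864 V.
W_ext = qΔV = 2.71×10⁻⁶ J.

2.71×10⁻⁶ J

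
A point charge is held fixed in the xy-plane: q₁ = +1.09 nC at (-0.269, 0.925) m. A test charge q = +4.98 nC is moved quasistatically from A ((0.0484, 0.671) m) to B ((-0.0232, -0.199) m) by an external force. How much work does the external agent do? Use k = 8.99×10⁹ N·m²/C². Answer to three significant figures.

For quasistatic motion the external work equals the change in potential energy: W_ext = qΔV = q(V_B − V_A).
At A: distance to the source charge is 0.407 m; V_A = kq₁/r = 24.1 V.
At B: distance to the source charge is 1.15 m; V_B = kq₁/r = 8.52 V.
ΔV = V_B − V_A = -15.6 V.
W_ext = qΔV = (4.98×10⁻⁹ C)(-15.6 V) = -7.76×10⁻⁸ J.

-7.76×10⁻⁸ J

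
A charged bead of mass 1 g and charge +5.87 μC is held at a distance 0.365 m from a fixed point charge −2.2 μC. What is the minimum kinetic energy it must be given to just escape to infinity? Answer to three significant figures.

0.318 J

To just escape, total mechanical energy must reach zero at infinity: ½mv²_min + U = 0, so ½mv²_min = −U = |kQq|/r.
|U| = |kQq|/r = (8.99×10⁹ N·m²/C²)(2.20×10⁻⁶)(5.87×10⁻⁶)/(0.365) = 0.318 J.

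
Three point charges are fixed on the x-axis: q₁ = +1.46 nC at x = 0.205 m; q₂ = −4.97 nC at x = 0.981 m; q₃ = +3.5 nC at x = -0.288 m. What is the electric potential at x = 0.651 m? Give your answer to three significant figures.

Electric potential is a scalar, so the contributions from each charge add algebraically: V = Σ kqᵢ/rᵢ.
Distances from the field point to each charge: r₁ = 0.446 m, r₂ = 0.330 m, r₃ = 0.939 m.
V = k[(1.46×10⁻⁹)/(0.446) + (-4.97×10⁻⁹)/(0.330) + (3.50×10⁻⁹)/(0.939)] = -72.5 V.

-72.5 V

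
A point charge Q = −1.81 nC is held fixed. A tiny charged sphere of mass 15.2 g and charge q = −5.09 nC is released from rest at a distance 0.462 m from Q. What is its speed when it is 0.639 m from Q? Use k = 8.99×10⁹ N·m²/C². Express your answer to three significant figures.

Only the electrostatic force acts, so mechanical energy is conserved: ½mv² = U₁ − U₂ = kQq(1/r₁ − 1/r₂).
U₁ − U₂ = (8.99×10⁹ N·m²/C²)(-1.81×10⁻⁹ C)(-5.09×10⁻⁹ C)(1/0.462 − 1/0.639) = 4.97×10⁻⁸ J.
v = √(2·4.97×10⁻⁸/0.0152) = 2.56×10⁻³ m/s.

2.56×10⁻³ m/s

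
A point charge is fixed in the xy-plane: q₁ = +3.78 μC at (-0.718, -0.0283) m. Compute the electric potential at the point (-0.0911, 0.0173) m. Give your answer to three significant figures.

The total potential is the scalar sum of each charge's contribution, V = Σ kqᵢ/rᵢ.
Distances from the field point to each charge: r₁ = 0.629 m.
V = k[(3.78×10⁻⁶)/(0.629)] = 5.41×10⁴ V.

5.41×10⁴ V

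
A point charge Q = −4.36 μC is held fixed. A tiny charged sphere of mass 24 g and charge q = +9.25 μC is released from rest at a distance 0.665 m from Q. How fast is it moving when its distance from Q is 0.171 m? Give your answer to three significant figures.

11.5 m/s

Only the electrostatic force acts, so mechanical energy is conserved: ½mv² = U₁ − U₂ = kQq(1/r₁ − 1/r₂).
U₁ − U₂ = (8.99×10⁹ N·m²/C²)(-4.36×10⁻⁶ C)(9.25×10⁻⁶ C)(1/0.665 − 1/0.171) = 1.58 J.
v = √(2·1.58/0.0240) = 11.5 m/s.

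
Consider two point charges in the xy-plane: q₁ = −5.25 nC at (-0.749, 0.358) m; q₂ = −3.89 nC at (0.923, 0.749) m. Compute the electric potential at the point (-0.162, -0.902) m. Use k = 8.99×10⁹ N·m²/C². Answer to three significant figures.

The total potential is the scalar sum of each charge's contribution, V = Σ kqᵢ/rᵢ.
Distances from the field point to each charge: r₁ = 1.39 m, r₂ = 1.98 m.
V = k[(-5.25×10⁻⁹)/(1.39) + (-3.89×10⁻⁹)/(1.98)] = -51.7 V.

-51.7 V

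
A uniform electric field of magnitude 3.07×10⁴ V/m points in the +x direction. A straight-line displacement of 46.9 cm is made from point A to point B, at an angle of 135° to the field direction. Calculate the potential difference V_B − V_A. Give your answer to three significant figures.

Only the component of displacement along E changes the potential: ΔV = −E·d·cosθ.
ΔV = −(3.07×10⁴ V/m)(0.469 m)cos135° = 1.02×10⁴ V.

1.02×10⁴ V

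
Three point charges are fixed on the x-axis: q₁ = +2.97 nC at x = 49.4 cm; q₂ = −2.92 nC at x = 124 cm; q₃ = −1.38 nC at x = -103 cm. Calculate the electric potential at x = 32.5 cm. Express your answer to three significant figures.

Electric potential is a scalar, so the contributions from each charge add algebraically: V = Σ kqᵢ/rᵢ.
Distances from the field point to each charge: r₁ = 0.169 m, r₂ = 0.915 m, r₃ = 1.35 m.
V = k[(2.97×10⁻⁹)/(0.169) + (-2.92×10⁻⁹)/(0.915) + (-1.38×10⁻⁹)/(1.35)] = 120 V.

120 V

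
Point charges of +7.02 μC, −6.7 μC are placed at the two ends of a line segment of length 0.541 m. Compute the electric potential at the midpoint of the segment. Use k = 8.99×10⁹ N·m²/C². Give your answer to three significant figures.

The total potential is the scalar sum of each charge's contribution, V = Σ kqᵢ/rᵢ.
Each charge is 0.271 m from the midpoint.
V = k[(7.02×10⁻⁶)/(0.271) + (-6.70×10⁻⁶)/(0.271)] = 1.06×10⁴ V.

1.06×10⁴ V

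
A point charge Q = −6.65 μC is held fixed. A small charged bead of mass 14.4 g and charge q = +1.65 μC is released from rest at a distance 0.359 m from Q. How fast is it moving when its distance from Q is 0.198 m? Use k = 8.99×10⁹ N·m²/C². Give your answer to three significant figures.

5.57 m/s

Only the electrostatic force acts, so mechanical energy is conserved: ½mv² = U₁ − U₂ = kQq(1/r₁ − 1/r₂).
U₁ − U₂ = (8.99×10⁹ N·m²/C²)(-6.65×10⁻⁶ C)(1.65×10⁻⁶ C)(1/0.359 − 1/0.198) = 0.223 J.
v = √(2·0.223/0.0144) = 5.57 m/s.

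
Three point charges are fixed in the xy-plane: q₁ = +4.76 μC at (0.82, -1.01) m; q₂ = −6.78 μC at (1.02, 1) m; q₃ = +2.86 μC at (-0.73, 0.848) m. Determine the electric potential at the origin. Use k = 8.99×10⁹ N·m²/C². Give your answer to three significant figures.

1.32×10⁴ V

The total potential is the scalar sum of each charge's contribution, V = Σ kqᵢ/rᵢ.
Distances from the field point to each charge: r₁ = 1.30 m, r₂ = 1.43 m, r₃ = 1.12 m.
V = k[(4.76×10⁻⁶)/(1.30) + (-6.78×10⁻⁶)/(1.43) + (2.86×10⁻⁶)/(1.12)] = 1.32×10⁴ V.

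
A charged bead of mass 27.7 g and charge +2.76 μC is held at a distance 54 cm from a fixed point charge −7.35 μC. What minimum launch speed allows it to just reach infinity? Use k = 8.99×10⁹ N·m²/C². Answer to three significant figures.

To just escape, total mechanical energy must reach zero at infinity: ½mv²_min + U = 0, so ½mv²_min = −U = |kQq|/r.
|U| = |kQq|/r = (8.99×10⁹ N·m²/C²)(7.35×10⁻⁶)(2.76×10⁻⁶)/(0.540) = 0.338 J.
v_min = √(2|U|/m) = √(2·0.338/0.0277) = 4.94 m/s.

4.94 m/s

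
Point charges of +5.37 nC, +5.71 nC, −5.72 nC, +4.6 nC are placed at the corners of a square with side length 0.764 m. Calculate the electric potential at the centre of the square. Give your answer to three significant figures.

The total potential is the scalar sum of each charge's contribution, V = Σ kqᵢ/rᵢ.
The distance from each corner to the centre is a√2/2 = 0.540 m.
V = k[(5.37×10⁻⁹)/(0.540) + (5.71×10⁻⁹)/(0.540) + (-5.72×10⁻⁹)/(0.540) + (4.60×10⁻⁹)/(0.540)] = 166 V.

166 V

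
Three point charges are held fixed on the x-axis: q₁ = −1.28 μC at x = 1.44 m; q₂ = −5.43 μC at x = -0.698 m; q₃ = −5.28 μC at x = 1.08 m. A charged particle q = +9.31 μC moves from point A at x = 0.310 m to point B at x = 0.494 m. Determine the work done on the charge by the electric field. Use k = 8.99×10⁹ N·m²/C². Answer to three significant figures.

0.129 J

The work done by the electric force is W_field = −ΔU = −q(V_B − V_A) = q(V_A − V_B).
At A: distances to the source charges are 1.13 m, 1.01 m, 0.770 m; V_A = Σ kqᵢ/rᵢ = -1.20×10⁵ V.
At B: distances to the source charges are 0.946 m, 1.19 m, 0.586 m; V_B = Σ kqᵢ/rᵢ = -1.34×10⁵ V.
ΔV = V_B − V_A = -1.39×10⁴ V.
W_field = −qΔV = −(9.31×10⁻⁶ C)(-1.39×10⁴ V) = 0.129 J.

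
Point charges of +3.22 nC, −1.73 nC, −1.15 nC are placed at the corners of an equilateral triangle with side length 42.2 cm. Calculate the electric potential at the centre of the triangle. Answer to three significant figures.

12.5 V

The total potential is the scalar sum of each charge's contribution, V = Σ kqᵢ/rᵢ.
The distance from each vertex to the centroid is a/√3 = 0.244 m.
V = k[(3.22×10⁻⁹)/(0.244) + (-1.73×10⁻⁹)/(0.244) + (-1.15×10⁻⁹)/(0.244)] = 12.5 V.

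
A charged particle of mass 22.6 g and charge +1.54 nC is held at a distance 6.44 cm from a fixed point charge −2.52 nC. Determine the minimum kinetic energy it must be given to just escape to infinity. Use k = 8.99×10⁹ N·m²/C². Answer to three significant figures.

5.42×10⁻⁷ J

To just escape, total mechanical energy must reach zero at infinity: ½mv²_min + U = 0, so ½mv²_min = −U = |kQq|/r.
|U| = |kQq|/r = (8.99×10⁹ N·m²/C²)(2.52×10⁻⁹)(1.54×10⁻⁹)/(0.0644) = 5.42×10⁻⁷ J.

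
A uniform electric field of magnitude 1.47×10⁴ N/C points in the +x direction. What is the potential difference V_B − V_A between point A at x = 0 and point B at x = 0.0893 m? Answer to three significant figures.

-1310 V

In a uniform field, potential decreases in the direction of E: V_B − V_A = −E·Δx.
V_B − V_A = −(1.47×10⁴ V/m)(0.0893 m) = -1310 V.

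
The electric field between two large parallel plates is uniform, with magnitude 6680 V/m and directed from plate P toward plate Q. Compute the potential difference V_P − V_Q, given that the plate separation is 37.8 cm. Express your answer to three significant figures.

In a uniform field, potential decreases in the direction of E: ΔV = −E·d for a displacement d parallel to E.
Going from Q to P is a displacement of 37.8 cm opposite to the field, so V_P − V_Q = +Ed = 2530 V.

2530 V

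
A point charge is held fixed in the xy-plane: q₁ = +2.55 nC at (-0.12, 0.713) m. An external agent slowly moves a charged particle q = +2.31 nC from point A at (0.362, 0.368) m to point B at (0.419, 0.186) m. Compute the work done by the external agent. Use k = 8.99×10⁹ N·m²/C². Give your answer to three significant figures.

-1.91×10⁻⁸ J

For quasistatic motion the external work equals the change in potential energy: W_ext = qΔV = q(V_B − V_A).
At A: distance to the source charge is 0.593 m; V_A = kq₁/r = 38.7 V.
At B: distance to the source charge is 0.754 m; V_B = kq₁/r = 30.4 V.
ΔV = V_B − V_A = -8.26 V.
W_ext = qΔV = (2.31×10⁻⁹ C)(-8.26 V) = -1.91×10⁻⁸ J.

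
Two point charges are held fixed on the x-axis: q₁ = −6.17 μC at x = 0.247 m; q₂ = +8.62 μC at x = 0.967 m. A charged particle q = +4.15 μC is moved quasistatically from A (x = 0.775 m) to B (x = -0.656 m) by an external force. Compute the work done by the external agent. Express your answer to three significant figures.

-1.30 J

For quasistatic motion the external work equals the change in potential energy: W_ext = qΔV = q(V_B − V_A).
At A: distances to the source charges are 0.528 m, 0.192 m; V_A = Σ kqᵢ/rᵢ = 2.99×10⁵ V.
At B: distances to the source charges are 0.903 m, 1.62 m; V_B = Σ kqᵢ/rᵢ = -1.37×10⁴ V.
ΔV = V_B − V_A = -3.12×10⁵ V.
W_ext = qΔV = (4.15×10⁻⁶ C)(-3.12×10⁵ V) = -1.30 J.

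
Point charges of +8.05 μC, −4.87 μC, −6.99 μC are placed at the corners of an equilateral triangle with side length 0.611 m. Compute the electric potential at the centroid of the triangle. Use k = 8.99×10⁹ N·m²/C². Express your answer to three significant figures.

Electric potential is a scalar, so the contributions from each charge add algebraically: V = Σ kqᵢ/rᵢ.
The distance from each vertex to the centroid is a/√3 = 0.353 m.
V = k[(8.05×10⁻⁶)/(0.353) + (-4.87×10⁻⁶)/(0.353) + (-6.99×10⁻⁶)/(0.353)] = -9.71×10⁴ V.

-9.71×10⁴ V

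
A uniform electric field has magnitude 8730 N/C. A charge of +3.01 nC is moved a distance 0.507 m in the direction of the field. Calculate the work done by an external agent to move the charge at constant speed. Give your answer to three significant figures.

The potential change for a displacement 0.507 m in the direction of the field is ΔV = −Ed = -4430 V.
W_ext = qΔV = -1.33×10⁻⁵ J.

-1.33×10⁻⁵ J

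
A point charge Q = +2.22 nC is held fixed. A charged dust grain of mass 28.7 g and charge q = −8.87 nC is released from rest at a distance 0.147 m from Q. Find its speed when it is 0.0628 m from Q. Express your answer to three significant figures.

0.0106 m/s

Only the electrostatic force acts, so mechanical energy is conserved: ½mv² = U₁ − U₂ = kQq(1/r₁ − 1/r₂).
U₁ − U₂ = (8.99×10⁹ N·m²/C²)(2.22×10⁻⁹ C)(-8.87×10⁻⁹ C)(1/0.147 − 1/0.0628) = 1.61×10⁻⁶ J.
v = √(2·1.61×10⁻⁶/0.0287) = 0.0106 m/s.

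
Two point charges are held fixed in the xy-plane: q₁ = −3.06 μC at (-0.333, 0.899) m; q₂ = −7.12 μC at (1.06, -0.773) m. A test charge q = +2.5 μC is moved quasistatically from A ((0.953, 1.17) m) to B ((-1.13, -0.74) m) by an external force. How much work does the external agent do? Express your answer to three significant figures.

For quasistatic motion the external work equals the change in potential energy: W_ext = qΔV = q(V_B − V_A).
At A: distances to the source charges are 1.31 m, 1.95 m; V_A = Σ kqᵢ/rᵢ = -5.38×10⁴ V.
At B: distances to the source charges are 1.82 m, 2.19 m; V_B = Σ kqᵢ/rᵢ = -4.43×10⁴ V.
ΔV = V_B − V_A = 9510 V.
W_ext = qΔV = (2.50×10⁻⁶ C)(9510 V) = 0.0238 J.

0.0238 J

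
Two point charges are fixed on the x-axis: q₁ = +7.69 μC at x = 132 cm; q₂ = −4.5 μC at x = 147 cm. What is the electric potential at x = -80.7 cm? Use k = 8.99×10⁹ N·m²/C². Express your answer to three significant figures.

Electric potential is a scalar, so the contributions from each charge add algebraically: V = Σ kqᵢ/rᵢ.
Distances from the field point to each charge: r₁ = 2.13 m, r₂ = 2.28 m.
V = k[(7.69×10⁻⁶)/(2.13) + (-4.50×10⁻⁶)/(2.28)] = 1.47×10⁴ V.

1.47×10⁴ V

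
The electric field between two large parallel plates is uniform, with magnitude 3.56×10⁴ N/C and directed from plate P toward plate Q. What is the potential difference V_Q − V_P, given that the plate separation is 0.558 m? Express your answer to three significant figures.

-1.99×10⁴ V

In a uniform field, potential decreases in the direction of E: ΔV = −E·d for a displacement d parallel to E.
Going from P to Q is a displacement of 0.558 m along the field, so V_Q − V_P = −Ed = -1.99×10⁴ V.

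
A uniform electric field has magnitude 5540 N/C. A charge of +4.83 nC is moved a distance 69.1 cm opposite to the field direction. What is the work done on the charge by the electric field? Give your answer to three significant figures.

The potential change for a displacement 69.1 cm opposite to the field direction is ΔV = +Ed = 3830 V.
W_field = −qΔV = -1.85×10⁻⁵ J.

-1.85×10⁻⁵ J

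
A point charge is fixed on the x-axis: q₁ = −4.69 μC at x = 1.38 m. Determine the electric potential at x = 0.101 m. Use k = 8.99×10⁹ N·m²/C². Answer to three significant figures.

-3.30×10⁴ V

Electric potential is a scalar, so the contributions from each charge add algebraically: V = Σ kqᵢ/rᵢ.
V = k[(-4.69×10⁻⁶)/(1.28)] = -3.30×10⁴ V.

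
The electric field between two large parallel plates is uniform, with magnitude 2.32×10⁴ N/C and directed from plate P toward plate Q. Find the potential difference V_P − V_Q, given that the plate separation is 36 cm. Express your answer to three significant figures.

8350 V

In a uniform field, potential decreases in the direction of E: ΔV = −E·d for a displacement d parallel to E.
Going from Q to P is a displacement of 36 cm opposite to the field, so V_P − V_Q = +Ed = 8350 V.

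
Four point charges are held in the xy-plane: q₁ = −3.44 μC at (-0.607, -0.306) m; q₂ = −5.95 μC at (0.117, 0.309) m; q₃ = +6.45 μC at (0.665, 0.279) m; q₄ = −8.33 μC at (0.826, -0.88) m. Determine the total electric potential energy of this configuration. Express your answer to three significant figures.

The work to assemble the configuration equals its total potential energy, U = Σ kqᵢqⱼ/rᵢⱼ over all pairs.
Pair separations: r₁₂ = 0.950 m, r₁₃ = 1.40 m, r₁₄ = 1.54 m, r₂₃ = 0.549 m, r₂₄ = 1.38 m, r₃₄ = 1.17 m.
Summing all 6 pair terms gives U = -0.501 J.

-0.501 J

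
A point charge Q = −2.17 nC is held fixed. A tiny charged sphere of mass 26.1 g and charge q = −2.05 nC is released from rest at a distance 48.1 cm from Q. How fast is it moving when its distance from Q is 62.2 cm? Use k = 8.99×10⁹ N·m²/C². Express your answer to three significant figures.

1.20×10⁻³ m/s

Only the electrostatic force acts, so mechanical energy is conserved: ½mv² = U₁ − U₂ = kQq(1/r₁ − 1/r₂).
U₁ − U₂ = (8.99×10⁹ N·m²/C²)(-2.17×10⁻⁹ C)(-2.05×10⁻⁹ C)(1/0.481 − 1/0.622) = 1.88×10⁻⁸ J.
v = √(2·1.88×10⁻⁸/0.0261) = 1.20×10⁻³ m/s.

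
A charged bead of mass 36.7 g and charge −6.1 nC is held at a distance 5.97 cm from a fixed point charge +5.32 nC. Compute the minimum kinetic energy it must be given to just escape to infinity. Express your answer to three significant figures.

4.89×10⁻⁶ J

To just escape, total mechanical energy must reach zero at infinity: ½mv²_min + U = 0, so ½mv²_min = −U = |kQq|/r.
|U| = |kQq|/r = (8.99×10⁹ N·m²/C²)(5.32×10⁻⁹)(6.10×10⁻⁹)/(0.0597) = 4.89×10⁻⁶ J.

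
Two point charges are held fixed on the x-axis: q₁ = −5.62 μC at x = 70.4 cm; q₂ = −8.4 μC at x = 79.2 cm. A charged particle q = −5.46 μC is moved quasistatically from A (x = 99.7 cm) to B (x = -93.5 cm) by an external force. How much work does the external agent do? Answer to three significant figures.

For quasistatic motion the external work equals the change in potential energy: W_ext = qΔV = q(V_B − V_A).
At A: distances to the source charges are 0.293 m, 0.205 m; V_A = Σ kqᵢ/rᵢ = -5.41×10⁵ V.
At B: distances to the source charges are 1.64 m, 1.73 m; V_B = Σ kqᵢ/rᵢ = -7.46×10⁴ V.
ΔV = V_B − V_A = 4.66×10⁵ V.
W_ext = qΔV = (-5.46×10⁻⁶ C)(4.66×10⁵ V) = -2.55 J.

-2.55 J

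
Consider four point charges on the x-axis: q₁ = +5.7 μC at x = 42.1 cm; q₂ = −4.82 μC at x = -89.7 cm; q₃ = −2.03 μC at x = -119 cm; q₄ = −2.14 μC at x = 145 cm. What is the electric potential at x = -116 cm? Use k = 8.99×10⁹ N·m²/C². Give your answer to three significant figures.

-7.48×10⁵ V

Electric potential is a scalar, so the contributions from each charge add algebraically: V = Σ kqᵢ/rᵢ.
Distances from the field point to each charge: r₁ = 1.58 m, r₂ = 0.263 m, r₃ = 0.0300 m, r₄ = 2.61 m.
V = k[(5.70×10⁻⁶)/(1.58) + (-4.82×10⁻⁶)/(0.263) + (-2.03×10⁻⁶)/(0.0300) + (-2.14×10⁻⁶)/(2.61)] = -7.48×10⁵ V.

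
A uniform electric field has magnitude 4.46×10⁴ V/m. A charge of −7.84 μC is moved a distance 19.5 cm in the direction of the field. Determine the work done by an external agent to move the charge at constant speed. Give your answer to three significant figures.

0.0682 J

The potential change for a displacement 19.5 cm in the direction of the field is ΔV = −Ed = -8700 V.
W_ext = qΔV = 0.0682 J.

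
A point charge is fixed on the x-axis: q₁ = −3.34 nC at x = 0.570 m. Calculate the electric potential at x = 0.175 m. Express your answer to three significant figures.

-76.0 V

The total potential is the scalar sum of each charge's contribution, V = Σ kqᵢ/rᵢ.
V = k[(-3.34×10⁻⁹)/(0.395)] = -76.0 V.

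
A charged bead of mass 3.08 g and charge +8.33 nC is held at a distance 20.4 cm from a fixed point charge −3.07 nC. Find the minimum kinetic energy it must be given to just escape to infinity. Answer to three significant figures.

1.13×10⁻⁶ J

To just escape, total mechanical energy must reach zero at infinity: ½mv²_min + U = 0, so ½mv²_min = −U = |kQq|/r.
|U| = |kQq|/r = (8.99×10⁹ N·m²/C²)(3.07×10⁻⁹)(8.33×10⁻⁹)/(0.204) = 1.13×10⁻⁶ J.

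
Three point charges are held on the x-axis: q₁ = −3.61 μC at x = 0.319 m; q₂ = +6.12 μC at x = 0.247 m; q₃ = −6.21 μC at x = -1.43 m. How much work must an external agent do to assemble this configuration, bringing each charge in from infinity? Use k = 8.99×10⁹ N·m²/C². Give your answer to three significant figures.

-2.85 J

The assembly work is the sum of pairwise potential energies, U = Σ_{i<j} kqᵢqⱼ/rᵢⱼ.
Pair separations: r₁₂ = 0.0720 m, r₁₃ = 1.75 m, r₂₃ = 1.68 m.
U = (-2.76) + (0.115) + (-0.204) = -2.85 J.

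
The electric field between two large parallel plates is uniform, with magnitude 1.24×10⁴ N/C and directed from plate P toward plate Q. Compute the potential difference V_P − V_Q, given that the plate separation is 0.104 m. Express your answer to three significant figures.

In a uniform field, potential decreases in the direction of E: ΔV = −E·d for a displacement d parallel to E.
Going from Q to P is a displacement of 0.104 m opposite to the field, so V_P − V_Q = +Ed = 1290 V.

1290 V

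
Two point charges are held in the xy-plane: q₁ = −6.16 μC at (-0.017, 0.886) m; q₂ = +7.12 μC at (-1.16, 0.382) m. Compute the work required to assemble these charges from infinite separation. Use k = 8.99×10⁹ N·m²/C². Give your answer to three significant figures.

The assembly work is the sum of pairwise potential energies, U = Σ_{i<j} kqᵢqⱼ/rᵢⱼ.
Pair separations: r₁₂ = 1.25 m.
U = (-0.316) = -0.316 J.

-0.316 J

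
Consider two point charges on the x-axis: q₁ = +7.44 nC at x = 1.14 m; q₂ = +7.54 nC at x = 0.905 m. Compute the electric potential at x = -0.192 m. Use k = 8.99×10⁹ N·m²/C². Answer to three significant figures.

112 V

Electric potential is a scalar, so the contributions from each charge add algebraically: V = Σ kqᵢ/rᵢ.
Distances from the field point to each charge: r₁ = 1.33 m, r₂ = 1.10 m.
V = k[(7.44×10⁻⁹)/(1.33) + (7.54×10⁻⁹)/(1.10)] = 112 V.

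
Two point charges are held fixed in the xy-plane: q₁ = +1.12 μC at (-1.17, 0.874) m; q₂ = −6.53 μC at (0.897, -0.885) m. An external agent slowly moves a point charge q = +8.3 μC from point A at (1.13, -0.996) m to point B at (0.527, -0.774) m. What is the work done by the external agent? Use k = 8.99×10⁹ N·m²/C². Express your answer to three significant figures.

0.634 J

For quasistatic motion the external work equals the change in potential energy: W_ext = qΔV = q(V_B − V_A).
At A: distances to the source charges are 2.96 m, 0.258 m; V_A = Σ kqᵢ/rᵢ = -2.24×10⁵ V.
At B: distances to the source charges are 2.37 m, 0.386 m; V_B = Σ kqᵢ/rᵢ = -1.48×10⁵ V.
ΔV = V_B − V_A = 7.63×10⁴ V.
W_ext = qΔV = (8.30×10⁻⁶ C)(7.63×10⁴ V) = 0.634 J.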